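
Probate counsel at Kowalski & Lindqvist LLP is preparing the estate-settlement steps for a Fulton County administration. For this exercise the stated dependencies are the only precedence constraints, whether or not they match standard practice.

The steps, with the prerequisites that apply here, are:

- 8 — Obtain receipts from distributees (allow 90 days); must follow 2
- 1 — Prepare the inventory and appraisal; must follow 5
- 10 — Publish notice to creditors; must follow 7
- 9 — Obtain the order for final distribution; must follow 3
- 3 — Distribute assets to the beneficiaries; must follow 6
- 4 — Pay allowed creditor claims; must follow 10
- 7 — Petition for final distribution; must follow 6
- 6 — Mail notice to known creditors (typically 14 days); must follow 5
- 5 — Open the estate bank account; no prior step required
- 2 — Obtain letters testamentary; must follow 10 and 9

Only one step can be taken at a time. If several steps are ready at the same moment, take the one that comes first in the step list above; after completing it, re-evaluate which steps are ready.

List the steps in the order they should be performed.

5 1 6 3 9 7 10 4 2 8

Only 5 has no prerequisites, so it is first.
Ready: 1 and 6. 1 is listed earlier → 1.
6 needed 5, now all done → 6.
3 and 7 are both available; 3 is listed earlier → 3.
9 now also ready, so the ready set is {9, 7}; 9 is listed earlier → 9.
7 is the only step now ready → 7.
10 needed 7, now all done → 10.
Ready: 4 and 2. 4 is listed earlier → 4.
2 needed 10 and 9, now all done → 2.
8 needed 2, now all done → 8.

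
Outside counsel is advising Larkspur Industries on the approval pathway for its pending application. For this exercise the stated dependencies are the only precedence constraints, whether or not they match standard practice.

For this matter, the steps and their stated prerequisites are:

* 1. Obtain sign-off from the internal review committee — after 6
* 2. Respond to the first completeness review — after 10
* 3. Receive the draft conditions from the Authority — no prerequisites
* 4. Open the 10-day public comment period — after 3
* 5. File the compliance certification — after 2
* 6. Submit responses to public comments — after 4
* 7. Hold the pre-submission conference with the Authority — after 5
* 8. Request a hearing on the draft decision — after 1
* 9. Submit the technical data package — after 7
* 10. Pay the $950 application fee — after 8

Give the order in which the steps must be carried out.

3, 4, 6, 1, 8, 10, 2, 5, 7, 9

3 has no prerequisites → 3 first.
4 is the only step now ready → 4.
6 is the only step now ready → 6.
1 needed 6, now all done → 1.
8 is the only step now ready → 8.
Next only 10 has its prerequisites met → 10.
2 is the only step now ready → 2.
5 needed 2, now all done → 5.
7 needed 5, now all done → 7.
Next only 9 has its prerequisites met → 9.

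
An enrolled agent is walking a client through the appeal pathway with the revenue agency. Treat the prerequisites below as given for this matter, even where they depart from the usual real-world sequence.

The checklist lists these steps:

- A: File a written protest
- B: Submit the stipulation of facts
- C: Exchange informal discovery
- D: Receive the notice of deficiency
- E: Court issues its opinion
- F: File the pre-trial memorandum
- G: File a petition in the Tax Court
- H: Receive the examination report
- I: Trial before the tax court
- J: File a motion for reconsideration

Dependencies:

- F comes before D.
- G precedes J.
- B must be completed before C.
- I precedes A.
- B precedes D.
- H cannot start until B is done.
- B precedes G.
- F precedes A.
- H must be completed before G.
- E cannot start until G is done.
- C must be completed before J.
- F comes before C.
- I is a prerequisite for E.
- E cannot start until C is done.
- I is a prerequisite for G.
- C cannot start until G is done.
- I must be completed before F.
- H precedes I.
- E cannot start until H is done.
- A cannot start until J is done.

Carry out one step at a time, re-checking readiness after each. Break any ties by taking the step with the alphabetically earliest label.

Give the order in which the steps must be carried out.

B H I F D G C E J A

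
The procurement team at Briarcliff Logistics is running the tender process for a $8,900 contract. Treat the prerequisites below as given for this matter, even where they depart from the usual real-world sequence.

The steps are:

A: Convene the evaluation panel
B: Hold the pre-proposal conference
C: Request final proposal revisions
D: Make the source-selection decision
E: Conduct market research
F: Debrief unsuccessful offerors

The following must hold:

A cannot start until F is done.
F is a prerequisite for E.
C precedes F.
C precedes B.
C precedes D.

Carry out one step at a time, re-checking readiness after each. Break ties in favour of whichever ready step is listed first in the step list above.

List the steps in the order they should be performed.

C, B, D, F, A, E

C has no prerequisites → C first.
Ready: B, D and F. B is listed earlier → B.
Ready: D and F. D is listed earlier → D.
Next only F has its prerequisites met → F.
Now A and E have their prerequisites met. A is listed earlier, so A next.
E needed F, now all done → E.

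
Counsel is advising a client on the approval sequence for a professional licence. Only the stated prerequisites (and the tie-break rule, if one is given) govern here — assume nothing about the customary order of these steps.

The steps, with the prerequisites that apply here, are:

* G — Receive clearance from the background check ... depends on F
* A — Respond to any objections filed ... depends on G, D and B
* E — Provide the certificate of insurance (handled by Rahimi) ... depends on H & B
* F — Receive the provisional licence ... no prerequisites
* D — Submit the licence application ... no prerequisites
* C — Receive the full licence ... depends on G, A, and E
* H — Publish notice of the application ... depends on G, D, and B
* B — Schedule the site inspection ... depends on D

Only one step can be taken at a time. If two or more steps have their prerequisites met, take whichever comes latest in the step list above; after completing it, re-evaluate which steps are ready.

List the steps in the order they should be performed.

D and F have no prerequisites; D is listed later, so D is first.
B now also ready, so the ready set is {B, F}; B is listed later → B.
F is the only step now ready → F.
That leaves G as the only ready step → G.
H and A are both available; H is listed later → H.
E now also ready, so the ready set is {E, A}; E is listed later → E.
A needed B, D and G, now all done → A.
That leaves C as the only ready step → C.

D B F G H E A C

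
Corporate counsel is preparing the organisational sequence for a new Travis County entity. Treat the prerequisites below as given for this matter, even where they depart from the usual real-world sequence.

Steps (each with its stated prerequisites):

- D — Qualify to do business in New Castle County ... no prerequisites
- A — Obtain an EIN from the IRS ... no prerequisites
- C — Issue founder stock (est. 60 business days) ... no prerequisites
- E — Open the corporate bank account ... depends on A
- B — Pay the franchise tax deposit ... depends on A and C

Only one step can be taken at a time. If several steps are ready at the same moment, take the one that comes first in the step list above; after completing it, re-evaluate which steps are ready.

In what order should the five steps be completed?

D → A → C → E → B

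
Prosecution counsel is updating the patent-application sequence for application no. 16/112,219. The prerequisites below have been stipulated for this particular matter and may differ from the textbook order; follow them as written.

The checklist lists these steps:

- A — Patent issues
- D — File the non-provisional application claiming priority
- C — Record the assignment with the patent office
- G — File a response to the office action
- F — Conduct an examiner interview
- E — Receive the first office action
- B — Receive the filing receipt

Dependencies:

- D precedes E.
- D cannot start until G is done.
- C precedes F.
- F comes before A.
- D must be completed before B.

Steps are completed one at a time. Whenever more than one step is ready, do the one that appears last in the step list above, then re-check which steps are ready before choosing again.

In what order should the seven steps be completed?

G, C, F, D, B, E, A

Nothing is required for G and C. G is listed later → G first.
C and D are both available; C is listed later → C.
Now F and D have their prerequisites met. F is listed later, so F next.
D and A are both available; D is listed later → D.
B, E and A are all available; B is listed later → B.
Ready: E and A. E is listed later → E.
Next only A has its prerequisites met → A.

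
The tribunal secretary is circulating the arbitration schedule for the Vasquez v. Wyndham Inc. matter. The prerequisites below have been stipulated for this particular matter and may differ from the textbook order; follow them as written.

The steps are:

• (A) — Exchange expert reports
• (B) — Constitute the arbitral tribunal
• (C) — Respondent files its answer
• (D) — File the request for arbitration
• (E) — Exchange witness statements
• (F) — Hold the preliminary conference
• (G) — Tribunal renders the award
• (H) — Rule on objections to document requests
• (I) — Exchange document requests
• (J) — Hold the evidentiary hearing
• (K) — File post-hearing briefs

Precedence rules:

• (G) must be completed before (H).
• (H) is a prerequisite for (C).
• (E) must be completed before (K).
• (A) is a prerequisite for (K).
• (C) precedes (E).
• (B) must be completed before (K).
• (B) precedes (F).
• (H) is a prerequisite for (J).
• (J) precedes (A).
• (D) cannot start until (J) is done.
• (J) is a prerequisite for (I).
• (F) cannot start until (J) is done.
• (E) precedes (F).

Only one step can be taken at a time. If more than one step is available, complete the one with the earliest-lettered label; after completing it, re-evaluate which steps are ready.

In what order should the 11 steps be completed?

(B) → (G) → (H) → (C) → (E) → (J) → (A) → (D) → (F) → (I) → (K)

Nothing is required for (B) and (G). (B) has the earlier label → (B) first.
Next only (G) has its prerequisites met → (G).
Next only (H) has its prerequisites met → (H).
(C) and (J) are both available; (C) has the earlier label → (C).
(E) and (J) are both available; (E) has the earlier label → (E).
(J) is the only step now ready → (J).
Now (A), (D), (F) and (I) have their prerequisites met. (A) has the earlier label, so (A) next.
(D), (F), (I) and (K) are all available; (D) has the earlier label → (D).
(F), (I) and (K) are all available; (F) has the earlier label → (F).
Now (I) and (K) have their prerequisites met. (I) has the earlier label, so (I) next.
(K) needed (A), (B) and (E), now all done → (K).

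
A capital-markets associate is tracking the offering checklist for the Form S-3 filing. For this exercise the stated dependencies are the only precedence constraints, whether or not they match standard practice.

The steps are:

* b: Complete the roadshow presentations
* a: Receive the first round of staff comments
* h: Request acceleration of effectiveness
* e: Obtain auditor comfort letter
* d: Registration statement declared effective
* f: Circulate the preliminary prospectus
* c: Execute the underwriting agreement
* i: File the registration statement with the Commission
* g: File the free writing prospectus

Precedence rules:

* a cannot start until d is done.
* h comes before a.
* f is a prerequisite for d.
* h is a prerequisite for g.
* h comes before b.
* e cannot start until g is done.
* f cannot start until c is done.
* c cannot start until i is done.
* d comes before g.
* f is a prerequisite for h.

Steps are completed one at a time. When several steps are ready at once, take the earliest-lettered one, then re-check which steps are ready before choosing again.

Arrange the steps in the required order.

i, c, f, d, h, a, b, g, e

i has no prerequisites → i first.
That leaves c as the only ready step → c.
Next only f has its prerequisites met → f.
d and h are both available; d has the earlier label → d.
Next only h has its prerequisites met → h.
a, b and g are all available; a has the earlier label → a.
b and g are both available; b has the earlier label → b.
Next only g has its prerequisites met → g.
e needed g, now all done → e.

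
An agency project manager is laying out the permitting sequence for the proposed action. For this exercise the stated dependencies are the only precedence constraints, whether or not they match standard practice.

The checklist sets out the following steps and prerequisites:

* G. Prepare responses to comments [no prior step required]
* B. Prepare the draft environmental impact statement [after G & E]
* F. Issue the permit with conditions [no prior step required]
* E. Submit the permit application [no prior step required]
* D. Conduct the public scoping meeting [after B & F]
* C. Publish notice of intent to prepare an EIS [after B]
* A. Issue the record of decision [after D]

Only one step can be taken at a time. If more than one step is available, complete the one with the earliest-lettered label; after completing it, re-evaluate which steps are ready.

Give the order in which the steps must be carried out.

E, F, G, B, C, D, A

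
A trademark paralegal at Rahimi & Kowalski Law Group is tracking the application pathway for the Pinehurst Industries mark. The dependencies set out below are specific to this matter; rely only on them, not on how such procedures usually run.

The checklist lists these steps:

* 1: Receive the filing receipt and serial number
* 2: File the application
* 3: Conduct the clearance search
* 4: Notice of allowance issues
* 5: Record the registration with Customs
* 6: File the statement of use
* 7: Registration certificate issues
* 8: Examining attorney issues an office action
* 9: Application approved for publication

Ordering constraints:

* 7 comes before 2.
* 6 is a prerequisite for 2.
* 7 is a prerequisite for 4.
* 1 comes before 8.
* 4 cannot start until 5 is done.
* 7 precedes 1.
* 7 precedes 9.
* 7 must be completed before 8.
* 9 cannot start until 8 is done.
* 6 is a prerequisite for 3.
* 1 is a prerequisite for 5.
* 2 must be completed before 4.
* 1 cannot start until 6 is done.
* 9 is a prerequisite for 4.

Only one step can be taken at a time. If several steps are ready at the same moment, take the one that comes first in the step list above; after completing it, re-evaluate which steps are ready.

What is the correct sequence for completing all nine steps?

6 → 3 → 7 → 1 → 2 → 5 → 8 → 9 → 4

Nothing is required for 6 and 7. 6 is listed earlier → 6 first.
3 and 7 are both available; 3 is listed earlier → 3.
7 is the only step now ready → 7.
1 and 2 are both available; 1 is listed earlier → 1.
5 and 8 now also ready, so the ready set is {2, 5, 8}; 2 is listed earlier → 2.
Ready: 5 and 8. 5 is listed earlier → 5.
Next only 8 has its prerequisites met → 8.
Next only 9 has its prerequisites met → 9.
4 needed 2, 5, 7 and 9, now all done → 4.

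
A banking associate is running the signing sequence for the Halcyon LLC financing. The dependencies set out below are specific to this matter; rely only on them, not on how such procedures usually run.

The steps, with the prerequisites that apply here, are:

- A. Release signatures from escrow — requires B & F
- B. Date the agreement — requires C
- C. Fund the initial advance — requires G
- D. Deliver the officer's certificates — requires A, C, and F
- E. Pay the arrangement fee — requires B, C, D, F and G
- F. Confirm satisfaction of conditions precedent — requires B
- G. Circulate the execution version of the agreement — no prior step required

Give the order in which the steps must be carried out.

G → C → B → F → A → D → E

G is the only step with nothing outstanding, so it goes first.
Next only C has its prerequisites met → C.
B needed C, now all done → B.
Next only F has its prerequisites met → F.
A needed B and F, now all done → A.
D is the only step now ready → D.
That leaves E as the only ready step → E.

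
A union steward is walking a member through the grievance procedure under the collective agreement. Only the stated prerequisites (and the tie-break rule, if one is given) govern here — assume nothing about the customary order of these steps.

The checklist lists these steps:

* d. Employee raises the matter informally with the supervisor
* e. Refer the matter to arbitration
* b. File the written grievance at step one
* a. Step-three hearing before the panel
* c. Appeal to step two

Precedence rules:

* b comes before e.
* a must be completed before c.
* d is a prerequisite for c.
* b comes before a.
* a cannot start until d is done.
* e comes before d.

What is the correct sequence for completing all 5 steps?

b, e, d, a, c

b is the only step with nothing outstanding, so it goes first.
That leaves e as the only ready step → e.
d needed e, now all done → d.
a needed d and b, now all done → a.
c needed d and a, now all done → c.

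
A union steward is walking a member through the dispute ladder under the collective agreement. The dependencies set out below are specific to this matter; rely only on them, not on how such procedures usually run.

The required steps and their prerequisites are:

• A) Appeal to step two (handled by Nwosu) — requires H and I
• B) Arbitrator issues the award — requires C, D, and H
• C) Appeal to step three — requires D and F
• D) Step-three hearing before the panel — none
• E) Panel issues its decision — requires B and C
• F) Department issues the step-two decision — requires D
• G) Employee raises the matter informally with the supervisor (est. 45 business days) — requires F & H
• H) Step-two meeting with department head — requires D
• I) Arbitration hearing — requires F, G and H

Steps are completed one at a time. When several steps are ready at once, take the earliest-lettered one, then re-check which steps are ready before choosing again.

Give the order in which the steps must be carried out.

D, F, C, H, B, E, G, I, A

D is the only step with nothing outstanding, so it goes first.
Now F and H have their prerequisites met. F has the earlier label, so F next.
Now C and H have their prerequisites met. C has the earlier label, so C next.
H is the only step now ready → H.
Ready: B and G. B has the earlier label → B.
E now also ready, so the ready set is {E, G}; E has the earlier label → E.
That leaves G as the only ready step → G.
I needed F, G and H, now all done → I.
A is the only step now ready → A.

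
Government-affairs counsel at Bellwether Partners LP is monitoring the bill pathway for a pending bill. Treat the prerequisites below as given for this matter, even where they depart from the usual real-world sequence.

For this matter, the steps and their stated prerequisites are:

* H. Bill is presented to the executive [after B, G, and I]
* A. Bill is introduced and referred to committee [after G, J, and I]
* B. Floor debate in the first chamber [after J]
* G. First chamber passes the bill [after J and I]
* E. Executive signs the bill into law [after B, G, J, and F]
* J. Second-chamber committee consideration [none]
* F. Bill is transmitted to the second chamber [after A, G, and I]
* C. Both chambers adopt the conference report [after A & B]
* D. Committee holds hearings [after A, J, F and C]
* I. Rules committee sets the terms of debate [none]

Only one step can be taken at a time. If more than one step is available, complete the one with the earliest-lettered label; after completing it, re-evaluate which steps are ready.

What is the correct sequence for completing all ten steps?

I and J have no prerequisites; I has the earlier label, so I is first.
J is the only step now ready → J.
B and G are both available; B has the earlier label → B.
G needed I and J, now all done → G.
Ready: A and H. A has the earlier label → A.
C, F and H are all available; C has the earlier label → C.
F and H are both available; F has the earlier label → F.
Ready: D, E and H. D has the earlier label → D.
E and H are both available; E has the earlier label → E.
Next only H has its prerequisites met → H.

I, J, B, G, A, C, F, D, E, H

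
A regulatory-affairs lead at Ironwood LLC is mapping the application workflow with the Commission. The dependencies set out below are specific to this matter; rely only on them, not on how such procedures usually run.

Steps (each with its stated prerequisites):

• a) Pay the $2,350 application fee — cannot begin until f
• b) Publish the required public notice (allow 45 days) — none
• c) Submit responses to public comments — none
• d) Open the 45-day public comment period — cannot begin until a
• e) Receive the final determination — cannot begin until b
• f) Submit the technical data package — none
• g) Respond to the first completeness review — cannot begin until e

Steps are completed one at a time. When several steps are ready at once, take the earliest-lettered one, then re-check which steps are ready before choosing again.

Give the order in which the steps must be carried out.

b, c, e, f, a, d, g

b, c and f have no prerequisites; b has the earlier label, so b is first.
c, e and f are all available; c has the earlier label → c.
Ready: e and f. e has the earlier label → e.
g now also ready, so the ready set is {f, g}; f has the earlier label → f.
a and g are both available; a has the earlier label → a.
Ready: d and g. d has the earlier label → d.
That leaves g as the only ready step → g.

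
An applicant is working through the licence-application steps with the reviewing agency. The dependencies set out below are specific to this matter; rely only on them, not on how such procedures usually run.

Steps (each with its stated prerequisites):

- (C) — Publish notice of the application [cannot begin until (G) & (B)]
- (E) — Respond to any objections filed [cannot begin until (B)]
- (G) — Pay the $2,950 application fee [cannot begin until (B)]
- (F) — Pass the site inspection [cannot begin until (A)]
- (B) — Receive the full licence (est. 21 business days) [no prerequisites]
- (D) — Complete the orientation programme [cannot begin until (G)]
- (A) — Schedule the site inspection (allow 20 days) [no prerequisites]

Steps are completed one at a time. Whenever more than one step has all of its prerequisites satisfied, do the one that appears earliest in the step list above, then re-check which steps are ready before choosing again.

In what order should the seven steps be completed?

(B) (E) (G) (C) (D) (A) (F)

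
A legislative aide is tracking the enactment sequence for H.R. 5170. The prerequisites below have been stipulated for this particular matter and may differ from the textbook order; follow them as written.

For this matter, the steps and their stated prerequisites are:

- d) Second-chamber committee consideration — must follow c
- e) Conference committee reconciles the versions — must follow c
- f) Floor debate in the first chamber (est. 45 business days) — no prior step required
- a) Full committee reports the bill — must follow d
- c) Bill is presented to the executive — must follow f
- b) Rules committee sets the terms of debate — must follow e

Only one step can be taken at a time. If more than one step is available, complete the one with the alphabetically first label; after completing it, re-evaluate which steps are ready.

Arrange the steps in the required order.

f c d a e b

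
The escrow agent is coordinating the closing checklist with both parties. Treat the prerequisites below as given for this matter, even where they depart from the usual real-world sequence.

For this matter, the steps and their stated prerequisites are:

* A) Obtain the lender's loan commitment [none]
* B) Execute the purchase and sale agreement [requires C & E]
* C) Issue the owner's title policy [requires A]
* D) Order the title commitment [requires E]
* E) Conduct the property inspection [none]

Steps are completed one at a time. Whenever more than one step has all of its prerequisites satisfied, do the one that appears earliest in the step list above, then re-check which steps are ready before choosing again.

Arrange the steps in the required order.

Nothing is required for A and E. A is listed earlier → A first.
Now C and E have their prerequisites met. C is listed earlier, so C next.
E is the only step now ready → E.
B and D are both available; B is listed earlier → B.
Next only D has its prerequisites met → D.

A, C, E, B, D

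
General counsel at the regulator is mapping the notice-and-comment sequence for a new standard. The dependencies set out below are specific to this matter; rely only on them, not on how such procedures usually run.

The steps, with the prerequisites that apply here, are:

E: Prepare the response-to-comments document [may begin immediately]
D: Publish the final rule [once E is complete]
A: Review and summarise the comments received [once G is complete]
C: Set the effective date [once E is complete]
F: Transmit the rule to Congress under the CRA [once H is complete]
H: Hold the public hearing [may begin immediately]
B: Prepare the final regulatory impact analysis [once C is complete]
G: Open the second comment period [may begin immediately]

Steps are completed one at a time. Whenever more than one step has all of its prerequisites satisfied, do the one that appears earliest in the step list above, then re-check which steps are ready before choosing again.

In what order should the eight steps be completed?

Nothing is required for E, H and G. E is listed earlier → E first.
D, C, H and G are all available; D is listed earlier → D.
C, H and G are all available; C is listed earlier → C.
Ready: H, B and G. H is listed earlier → H.
Ready: F, B and G. F is listed earlier → F.
Now B and G have their prerequisites met. B is listed earlier, so B next.
G is the only step now ready → G.
A needed G, now all done → A.

E, D, C, H, F, B, G, A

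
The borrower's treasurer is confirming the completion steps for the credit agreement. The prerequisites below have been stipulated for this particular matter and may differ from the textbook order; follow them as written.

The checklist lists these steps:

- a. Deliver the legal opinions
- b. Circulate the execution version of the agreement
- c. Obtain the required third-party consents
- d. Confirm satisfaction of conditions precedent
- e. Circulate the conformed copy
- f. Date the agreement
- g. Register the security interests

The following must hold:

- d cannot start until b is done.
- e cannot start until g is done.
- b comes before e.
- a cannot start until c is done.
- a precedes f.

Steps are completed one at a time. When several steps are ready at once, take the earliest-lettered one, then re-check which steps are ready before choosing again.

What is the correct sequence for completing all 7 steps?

b, c, a, d, f, g, e

Nothing is required for b, c and g. b has the earlier label → b first.
d now also ready, so the ready set is {c, d, g}; c has the earlier label → c.
a, d and g are all available; a has the earlier label → a.
d, f and g are all available; d has the earlier label → d.
Ready: f and g. f has the earlier label → f.
g is the only step now ready → g.
e needed b and g, now all done → e.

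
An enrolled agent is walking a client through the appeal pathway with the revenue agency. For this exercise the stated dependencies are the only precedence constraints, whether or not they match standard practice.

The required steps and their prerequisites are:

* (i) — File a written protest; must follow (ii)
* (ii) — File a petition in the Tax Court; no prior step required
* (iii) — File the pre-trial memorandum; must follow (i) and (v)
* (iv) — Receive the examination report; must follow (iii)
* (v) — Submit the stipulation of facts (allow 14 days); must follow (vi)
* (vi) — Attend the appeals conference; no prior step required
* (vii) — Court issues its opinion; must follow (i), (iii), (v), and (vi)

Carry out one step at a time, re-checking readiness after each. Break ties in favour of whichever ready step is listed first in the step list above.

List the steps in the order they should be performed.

(ii), (i), (vi), (v), (iii), (iv), (vii)

Nothing is required for (ii) and (vi). (ii) is listed earlier → (ii) first.
Now (i) and (vi) have their prerequisites met. (i) is listed earlier, so (i) next.
Next only (vi) has its prerequisites met → (vi).
Next only (v) has its prerequisites met → (v).
(iii) is the only step now ready → (iii).
Ready: (iv) and (vii). (iv) is listed earlier → (iv).
(vii) needed (i), (iii), (v) and (vi), now all done → (vii).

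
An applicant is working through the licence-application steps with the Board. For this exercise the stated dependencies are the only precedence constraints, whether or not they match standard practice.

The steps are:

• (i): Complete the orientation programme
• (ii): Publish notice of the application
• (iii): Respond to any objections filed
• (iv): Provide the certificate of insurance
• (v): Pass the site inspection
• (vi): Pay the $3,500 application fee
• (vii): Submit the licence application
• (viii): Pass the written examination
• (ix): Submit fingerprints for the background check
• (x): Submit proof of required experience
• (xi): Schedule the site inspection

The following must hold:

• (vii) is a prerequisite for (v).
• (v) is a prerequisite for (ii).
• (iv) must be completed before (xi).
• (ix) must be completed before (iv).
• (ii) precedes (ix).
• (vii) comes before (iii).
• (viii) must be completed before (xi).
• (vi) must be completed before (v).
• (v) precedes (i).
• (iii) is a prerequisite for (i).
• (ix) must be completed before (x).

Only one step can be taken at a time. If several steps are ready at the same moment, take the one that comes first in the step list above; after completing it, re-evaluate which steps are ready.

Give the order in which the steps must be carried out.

(vi), (vii) and (viii) have no prerequisites; (vi) is listed earlier, so (vi) is first.
Now (vii) and (viii) have their prerequisites met. (vii) is listed earlier, so (vii) next.
Now (iii), (v) and (viii) have their prerequisites met. (iii) is listed earlier, so (iii) next.
(v) and (viii) are both available; (v) is listed earlier → (v).
(i) and (ii) now also ready, so the ready set is {(i), (ii), (viii)}; (i) is listed earlier → (i).
(ii) and (viii) are both available; (ii) is listed earlier → (ii).
(viii) and (ix) are both available; (viii) is listed earlier → (viii).
(ix) needed (ii), now all done → (ix).
Ready: (iv) and (x). (iv) is listed earlier → (iv).
Now (x) and (xi) have their prerequisites met. (x) is listed earlier, so (x) next.
That leaves (xi) as the only ready step → (xi).

(vi) → (vii) → (iii) → (v) → (i) → (ii) → (viii) → (ix) → (iv) → (x) → (xi)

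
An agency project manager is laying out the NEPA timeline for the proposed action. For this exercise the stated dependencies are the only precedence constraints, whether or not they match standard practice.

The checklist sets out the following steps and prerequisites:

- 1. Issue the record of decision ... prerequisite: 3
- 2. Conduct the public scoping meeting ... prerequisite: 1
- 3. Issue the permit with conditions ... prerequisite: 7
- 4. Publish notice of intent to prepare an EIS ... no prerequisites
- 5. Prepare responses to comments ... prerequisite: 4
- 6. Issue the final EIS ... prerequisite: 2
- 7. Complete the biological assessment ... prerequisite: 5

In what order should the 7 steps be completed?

4, 5, 7, 3, 1, 2, 6

4 has no prerequisites → 4 first.
Next only 5 has its prerequisites met → 5.
7 is the only step now ready → 7.
3 needed 7, now all done → 3.
1 needed 3, now all done → 1.
2 is the only step now ready → 2.
Next only 6 has its prerequisites met → 6.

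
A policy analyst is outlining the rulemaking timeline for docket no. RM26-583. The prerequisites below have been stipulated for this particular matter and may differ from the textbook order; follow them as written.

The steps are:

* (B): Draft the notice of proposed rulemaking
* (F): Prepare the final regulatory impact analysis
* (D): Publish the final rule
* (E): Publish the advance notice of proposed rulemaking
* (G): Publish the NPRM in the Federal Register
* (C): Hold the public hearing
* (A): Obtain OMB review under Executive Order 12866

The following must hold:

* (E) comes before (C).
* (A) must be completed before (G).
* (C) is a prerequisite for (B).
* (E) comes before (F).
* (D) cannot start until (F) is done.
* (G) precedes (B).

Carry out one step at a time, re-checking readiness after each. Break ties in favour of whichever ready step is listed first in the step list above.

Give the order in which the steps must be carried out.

Nothing is required for (E) and (A). (E) is listed earlier → (E) first.
Ready: (F), (C) and (A). (F) is listed earlier → (F).
(D) now also ready, so the ready set is {(D), (C), (A)}; (D) is listed earlier → (D).
Ready: (C) and (A). (C) is listed earlier → (C).
That leaves (A) as the only ready step → (A).
(G) needed (A), now all done → (G).
(B) is the only step now ready → (B).

(E), (F), (D), (C), (A), (G), (B)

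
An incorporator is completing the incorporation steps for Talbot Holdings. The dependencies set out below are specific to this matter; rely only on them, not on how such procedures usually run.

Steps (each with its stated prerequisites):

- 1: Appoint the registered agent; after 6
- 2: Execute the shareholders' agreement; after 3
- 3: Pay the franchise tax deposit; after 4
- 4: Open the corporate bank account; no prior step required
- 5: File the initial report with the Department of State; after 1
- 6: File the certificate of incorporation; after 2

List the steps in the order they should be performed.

4 3 2 6 1 5

4 has no prerequisites → 4 first.
3 is the only step now ready → 3.
2 needed 3, now all done → 2.
Next only 6 has its prerequisites met → 6.
That leaves 1 as the only ready step → 1.
5 needed 1, now all done → 5.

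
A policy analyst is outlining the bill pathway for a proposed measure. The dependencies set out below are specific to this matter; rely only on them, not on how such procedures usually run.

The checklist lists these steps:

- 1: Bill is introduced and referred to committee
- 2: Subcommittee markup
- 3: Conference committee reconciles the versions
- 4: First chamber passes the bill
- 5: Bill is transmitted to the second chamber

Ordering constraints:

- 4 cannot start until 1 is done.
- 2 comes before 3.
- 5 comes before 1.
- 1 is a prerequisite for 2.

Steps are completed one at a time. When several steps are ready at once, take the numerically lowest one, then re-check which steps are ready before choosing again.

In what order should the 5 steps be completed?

5 1 2 3 4

5 has no prerequisites → 5 first.
1 needed 5, now all done → 1.
2 and 4 are both available; 2 has the earlier label → 2.
3 now also ready, so the ready set is {3, 4}; 3 has the earlier label → 3.
4 needed 1, now all done → 4.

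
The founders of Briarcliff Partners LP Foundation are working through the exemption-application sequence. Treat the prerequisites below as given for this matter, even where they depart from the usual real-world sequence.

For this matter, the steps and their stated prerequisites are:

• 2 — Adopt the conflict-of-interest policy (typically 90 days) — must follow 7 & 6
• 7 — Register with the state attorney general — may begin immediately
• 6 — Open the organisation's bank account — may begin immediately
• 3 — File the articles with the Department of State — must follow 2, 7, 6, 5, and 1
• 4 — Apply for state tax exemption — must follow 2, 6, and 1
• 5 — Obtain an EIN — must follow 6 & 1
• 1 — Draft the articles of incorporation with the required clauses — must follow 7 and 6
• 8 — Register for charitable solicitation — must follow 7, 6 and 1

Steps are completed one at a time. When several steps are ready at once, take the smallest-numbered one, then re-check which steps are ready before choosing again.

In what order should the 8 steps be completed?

6 → 7 → 1 → 2 → 4 → 5 → 3 → 8

Nothing is required for 6 and 7. 6 has the earlier label → 6 first.
7 is the only step now ready → 7.
1 and 2 are both available; 1 has the earlier label → 1.
5 and 8 now also ready, so the ready set is {2, 5, 8}; 2 has the earlier label → 2.
4 now also ready, so the ready set is {4, 5, 8}; 4 has the earlier label → 4.
5 and 8 are both available; 5 has the earlier label → 5.
3 now also ready, so the ready set is {3, 8}; 3 has the earlier label → 3.
8 needed 1, 6 and 7, now all done → 8.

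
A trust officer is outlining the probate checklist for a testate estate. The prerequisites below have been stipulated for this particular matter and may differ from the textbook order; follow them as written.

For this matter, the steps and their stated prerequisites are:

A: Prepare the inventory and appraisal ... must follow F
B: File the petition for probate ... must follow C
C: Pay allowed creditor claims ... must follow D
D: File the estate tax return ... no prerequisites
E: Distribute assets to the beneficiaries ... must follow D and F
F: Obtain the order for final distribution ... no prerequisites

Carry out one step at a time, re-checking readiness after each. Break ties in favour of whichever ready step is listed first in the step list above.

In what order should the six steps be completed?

D and F have no prerequisites; D is listed earlier, so D is first.
Ready: C and F. C is listed earlier → C.
B and F are both available; B is listed earlier → B.
F is the only step now ready → F.
Ready: A and E. A is listed earlier → A.
E needed D and F, now all done → E.

D, C, B, F, A, E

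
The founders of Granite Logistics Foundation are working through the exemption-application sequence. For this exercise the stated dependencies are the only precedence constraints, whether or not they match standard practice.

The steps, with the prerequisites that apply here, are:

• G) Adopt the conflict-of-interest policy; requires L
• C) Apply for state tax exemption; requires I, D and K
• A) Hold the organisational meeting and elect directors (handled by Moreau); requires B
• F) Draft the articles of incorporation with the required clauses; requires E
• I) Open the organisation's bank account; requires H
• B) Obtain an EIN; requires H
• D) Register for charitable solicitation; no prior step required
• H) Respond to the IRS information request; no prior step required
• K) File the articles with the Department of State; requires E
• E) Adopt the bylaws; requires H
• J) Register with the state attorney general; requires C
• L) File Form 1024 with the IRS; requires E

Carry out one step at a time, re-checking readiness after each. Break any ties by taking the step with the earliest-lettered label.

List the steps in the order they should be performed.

Nothing is required for D and H. D has the earlier label → D first.
H is the only step now ready → H.
Now B, E and I have their prerequisites met. B has the earlier label, so B next.
Ready: A, E and I. A has the earlier label → A.
E and I are both available; E has the earlier label → E.
F, I, K and L are all available; F has the earlier label → F.
I, K and L are all available; I has the earlier label → I.
Now K and L have their prerequisites met. K has the earlier label, so K next.
C now also ready, so the ready set is {C, L}; C has the earlier label → C.
Ready: J and L. J has the earlier label → J.
L needed E, now all done → L.
Next only G has its prerequisites met → G.

D H B A E F I K C J L G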